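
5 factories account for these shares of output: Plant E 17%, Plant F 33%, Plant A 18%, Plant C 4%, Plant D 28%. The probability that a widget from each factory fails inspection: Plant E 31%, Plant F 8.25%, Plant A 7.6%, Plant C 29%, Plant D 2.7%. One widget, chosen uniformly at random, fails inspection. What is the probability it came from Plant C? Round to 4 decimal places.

0.1029

Unnormalized posteriors (prior × likelihood):
  Plant E: 0.17 × 0.31 = 0.0527
  Plant F: 0.33 × 0.0825 = 0.027225
  Plant A: 0.18 × 0.076 = 0.01368
  Plant C: 0.04 × 0.29 = 0.0116
  Plant D: 0.28 × 0.027 = 0.00756
Sum = 0.112765.
P(Plant C | evidence) = 0.0116 / 0.112765 ≈ 0.1029.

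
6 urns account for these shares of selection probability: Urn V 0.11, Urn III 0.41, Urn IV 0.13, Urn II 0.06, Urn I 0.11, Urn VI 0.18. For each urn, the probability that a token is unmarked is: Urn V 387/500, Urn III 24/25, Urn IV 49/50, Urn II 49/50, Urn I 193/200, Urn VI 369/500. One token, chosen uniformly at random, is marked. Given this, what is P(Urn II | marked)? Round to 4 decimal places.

Taking complements, P(marked | each) = Urn V 0.226, Urn III 0.04, Urn IV 0.02, Urn II 0.02, Urn I 0.035, Urn VI 0.262.
Unnormalized posteriors (prior × likelihood):
  Urn V: 0.11 × 0.226 = 0.02486
  Urn III: 0.41 × 0.04 = 0.0164
  Urn IV: 0.13 × 0.02 = 0.0026
  Urn II: 0.06 × 0.02 = 0.0012
  Urn I: 0.11 × 0.035 = 0.00385
  Urn VI: 0.18 × 0.262 = 0.04716
Total = 0.09607.
P(Urn II | evidence) = 0.0012 / 0.09607 ≈ 0.0125.

0.0125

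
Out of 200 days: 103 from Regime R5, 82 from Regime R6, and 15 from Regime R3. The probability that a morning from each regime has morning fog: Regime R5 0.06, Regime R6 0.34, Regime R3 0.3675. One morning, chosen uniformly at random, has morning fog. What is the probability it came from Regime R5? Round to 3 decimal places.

0.156

Compute prior × likelihood for every hypothesis:
  Regime R5: 0.515 × 0.06 = 0.0309
  Regime R6: 0.41 × 0.34 = 0.1394
  Regime R3: 0.075 × 0.3675 = 0.0275625
Normalizing constant = 0.1978625.
P(Regime R5 | evidence) = 0.0309 / 0.1978625 ≈ 0.156.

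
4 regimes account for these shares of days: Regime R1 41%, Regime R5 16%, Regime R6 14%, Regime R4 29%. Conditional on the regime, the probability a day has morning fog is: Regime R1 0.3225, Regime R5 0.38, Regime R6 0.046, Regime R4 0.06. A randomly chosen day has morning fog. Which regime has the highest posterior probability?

Regime R1

By Bayes' rule, posterior ∝ prior × likelihood:
  Regime R1: 0.41 × 0.3225 = 0.132225
  Regime R5: 0.16 × 0.38 = 0.0608
  Regime R6: 0.14 × 0.046 = 0.00644
  Regime R4: 0.29 × 0.06 = 0.0174
Total = 0.216865.
Largest term belongs to Regime R1, so Regime R1 is most probable.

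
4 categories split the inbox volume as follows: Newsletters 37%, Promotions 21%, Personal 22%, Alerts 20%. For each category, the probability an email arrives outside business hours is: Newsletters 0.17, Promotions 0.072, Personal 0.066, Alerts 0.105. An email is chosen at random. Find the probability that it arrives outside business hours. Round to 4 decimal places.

Unnormalized posteriors (prior × likelihood):
  Newsletters: 0.37 × 0.17 = 0.0629
  Promotions: 0.21 × 0.072 = 0.01512
  Personal: 0.22 × 0.066 = 0.01452
  Alerts: 0.2 × 0.105 = 0.021
P(off-hours) = 0.0629 + 0.01512 + 0.01452 + 0.021 = 0.11354 → 0.1135.

0.1135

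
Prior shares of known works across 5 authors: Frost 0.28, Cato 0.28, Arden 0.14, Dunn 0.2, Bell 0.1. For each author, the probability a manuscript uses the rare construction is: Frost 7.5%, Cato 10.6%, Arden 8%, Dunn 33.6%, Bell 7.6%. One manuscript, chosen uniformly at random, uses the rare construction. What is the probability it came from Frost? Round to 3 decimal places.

0.154

Prior × likelihood for each hypothesis:
  Frost: 0.28 × 0.075 = 0.021
  Cato: 0.28 × 0.106 = 0.02968
  Arden: 0.14 × 0.08 = 0.0112
  Dunn: 0.2 × 0.336 = 0.0672
  Bell: 0.1 × 0.076 = 0.0076
Normalizing constant = 0.13668.
P(Frost | evidence) = 0.021 / 0.13668 ≈ 0.154.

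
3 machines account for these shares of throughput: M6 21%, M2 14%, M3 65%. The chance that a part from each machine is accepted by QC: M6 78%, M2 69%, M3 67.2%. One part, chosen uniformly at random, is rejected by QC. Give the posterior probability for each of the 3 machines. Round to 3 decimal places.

M6 0.153, M2 0.143, M3 0.704

Taking complements, P(rejected | each) = M6 0.22, M2 0.31, M3 0.328.
Prior × likelihood for each hypothesis:
  M6: 0.21 × 0.22 = 0.0462
  M2: 0.14 × 0.31 = 0.0434
  M3: 0.65 × 0.328 = 0.2132
Normalizing constant = 0.3028.
P(M6 | rejected) = 0.0462/0.3028 ≈ 0.153
P(M2 | rejected) = 0.0434/0.3028 ≈ 0.143
P(M3 | rejected) = 0.2132/0.3028 ≈ 0.704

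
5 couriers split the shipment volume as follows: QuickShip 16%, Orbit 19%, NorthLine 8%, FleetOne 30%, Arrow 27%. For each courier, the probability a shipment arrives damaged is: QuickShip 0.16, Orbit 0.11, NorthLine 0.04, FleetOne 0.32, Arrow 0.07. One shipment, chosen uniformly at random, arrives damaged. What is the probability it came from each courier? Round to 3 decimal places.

By Bayes' rule, posterior ∝ prior × likelihood:
  QuickShip: 0.16 × 0.16 = 0.0256
  Orbit: 0.19 × 0.11 = 0.0209
  NorthLine: 0.08 × 0.04 = 0.0032
  FleetOne: 0.3 × 0.32 = 0.096
  Arrow: 0.27 × 0.07 = 0.0189
Normalizing constant = 0.1646.
P(QuickShip | damaged) = 0.0256/0.1646 ≈ 0.156
P(Orbit | damaged) = 0.0209/0.1646 ≈ 0.127
P(NorthLine | damaged) = 0.0032/0.1646 ≈ 0.019
P(FleetOne | damaged) = 0.096/0.1646 ≈ 0.583
P(Arrow | damaged) = 0.0189/0.1646 ≈ 0.115
(Check: 0.156+0.127+0.019+0.583+0.115 = 1.000.)

QuickShip 0.156, Orbit 0.127, NorthLine 0.019, FleetOne 0.583, Arrow 0.115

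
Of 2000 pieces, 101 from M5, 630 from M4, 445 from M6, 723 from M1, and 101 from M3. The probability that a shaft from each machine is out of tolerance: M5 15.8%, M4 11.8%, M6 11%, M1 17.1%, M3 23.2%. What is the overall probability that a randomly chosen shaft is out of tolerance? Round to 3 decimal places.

Compute prior × likelihood for every hypothesis:
  M5: 0.0505 × 0.158 = 0.007979
  M4: 0.315 × 0.118 = 0.03717
  M6: 0.2225 × 0.11 = 0.024475
  M1: 0.3615 × 0.171 = 0.0618165
  M3: 0.0505 × 0.232 = 0.011716
P(oversize) = 0.007979 + 0.03717 + 0.024475 + 0.0618165 + 0.011716 = 0.1431565 → 0.143.

0.143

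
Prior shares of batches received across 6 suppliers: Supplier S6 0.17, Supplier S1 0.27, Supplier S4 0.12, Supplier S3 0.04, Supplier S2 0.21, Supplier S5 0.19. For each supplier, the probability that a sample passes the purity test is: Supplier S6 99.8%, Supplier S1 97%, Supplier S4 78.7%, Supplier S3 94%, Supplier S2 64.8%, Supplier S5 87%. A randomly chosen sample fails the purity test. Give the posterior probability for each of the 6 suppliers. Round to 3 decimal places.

Supplier S6 0.003, Supplier S1 0.060, Supplier S4 0.189, Supplier S3 0.018, Supplier S2 0.547, Supplier S5 0.183

Taking complements, P(off-spec | each) = Supplier S6 0.002, Supplier S1 0.03, Supplier S4 0.213, Supplier S3 0.06, Supplier S2 0.352, Supplier S5 0.13.
Unnormalized posteriors (prior × likelihood):
  Supplier S6: 0.17 × 0.002 = 0.00034
  Supplier S1: 0.27 × 0.03 = 0.0081
  Supplier S4: 0.12 × 0.213 = 0.02556
  Supplier S3: 0.04 × 0.06 = 0.0024
  Supplier S2: 0.21 × 0.352 = 0.07392
  Supplier S5: 0.19 × 0.13 = 0.0247
Sum = 0.13502.
P(Supplier S6 | off-spec) = 0.00034/0.13502 ≈ 0.003
P(Supplier S1 | off-spec) = 0.0081/0.13502 ≈ 0.060
P(Supplier S4 | off-spec) = 0.02556/0.13502 ≈ 0.189
P(Supplier S3 | off-spec) = 0.0024/0.13502 ≈ 0.018
P(Supplier S2 | off-spec) = 0.07392/0.13502 ≈ 0.547
P(Supplier S5 | off-spec) = 0.0247/0.13502 ≈ 0.183
(Check: 0.003+0.060+0.189+0.018+0.547+0.183 = 1.000.)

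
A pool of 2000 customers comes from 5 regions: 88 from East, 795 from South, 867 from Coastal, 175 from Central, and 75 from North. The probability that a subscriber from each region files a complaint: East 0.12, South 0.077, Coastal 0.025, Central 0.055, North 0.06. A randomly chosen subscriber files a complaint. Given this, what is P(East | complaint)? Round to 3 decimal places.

0.098

Unnormalized posteriors (prior × likelihood):
  East: 0.044 × 0.12 = 0.00528
  South: 0.3975 × 0.077 = 0.0306075
  Coastal: 0.4335 × 0.025 = 0.0108375
  Central: 0.0875 × 0.055 = 0.0048125
  North: 0.0375 × 0.06 = 0.00225
Sum = 0.0537875.
P(East | evidence) = 0.00528 / 0.0537875 ≈ 0.098.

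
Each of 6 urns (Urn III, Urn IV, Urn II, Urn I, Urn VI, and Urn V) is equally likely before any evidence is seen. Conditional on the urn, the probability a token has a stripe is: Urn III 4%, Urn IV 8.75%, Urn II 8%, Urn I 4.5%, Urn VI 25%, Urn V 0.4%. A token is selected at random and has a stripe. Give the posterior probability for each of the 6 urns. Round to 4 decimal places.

With a uniform prior (1/6 each), posterior ∝ likelihood:
  Urn III: 0.04
  Urn IV: 0.0875
  Urn II: 0.08
  Urn I: 0.045
  Urn VI: 0.25
  Urn V: 0.004
Normalizing constant = 0.5065.
P(Urn III | striped) = 0.04/0.5065 ≈ 0.0790
P(Urn IV | striped) = 0.0875/0.5065 ≈ 0.1728
P(Urn II | striped) = 0.08/0.5065 ≈ 0.1579
P(Urn I | striped) = 0.045/0.5065 ≈ 0.0888
P(Urn VI | striped) = 0.25/0.5065 ≈ 0.4936
P(Urn V | striped) = 0.004/0.5065 ≈ 0.0079
(Check: 0.0790+0.1728+0.1579+0.0888+0.4936+0.0079 = 1.0000.)

Urn III 0.0790, Urn IV 0.1728, Urn II 0.1579, Urn I 0.0888, Urn VI 0.4936, Urn V 0.0079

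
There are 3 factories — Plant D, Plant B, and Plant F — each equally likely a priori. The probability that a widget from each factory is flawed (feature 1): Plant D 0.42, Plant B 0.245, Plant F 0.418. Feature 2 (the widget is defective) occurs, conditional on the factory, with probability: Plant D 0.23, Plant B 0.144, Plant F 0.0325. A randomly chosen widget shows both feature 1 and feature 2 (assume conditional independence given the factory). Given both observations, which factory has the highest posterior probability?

With a uniform prior (1/3 each), posterior ∝ likelihood:
  Plant D: 0.42 × 0.23 = 0.0966
  Plant B: 0.245 × 0.144 = 0.03528
  Plant F: 0.418 × 0.0325 = 0.013585
Total = 0.145465.
Largest term belongs to Plant D, so Plant D is most probable.

Plant D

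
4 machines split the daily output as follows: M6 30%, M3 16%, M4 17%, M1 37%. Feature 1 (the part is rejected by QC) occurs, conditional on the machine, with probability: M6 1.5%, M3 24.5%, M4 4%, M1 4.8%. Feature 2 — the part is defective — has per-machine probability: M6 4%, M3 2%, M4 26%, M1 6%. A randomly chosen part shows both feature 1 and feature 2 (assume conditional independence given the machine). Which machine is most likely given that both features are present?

By Bayes' rule, posterior ∝ prior × likelihood:
  M6: 0.3 × 0.015 × 0.04 = 0.00018
  M3: 0.16 × 0.245 × 0.02 = 0.000784
  M4: 0.17 × 0.04 × 0.26 = 0.001768
  M1: 0.37 × 0.048 × 0.06 = 0.0010656
Normalizing constant = 0.0037976.
Largest term belongs to M4, so M4 is most probable.

M4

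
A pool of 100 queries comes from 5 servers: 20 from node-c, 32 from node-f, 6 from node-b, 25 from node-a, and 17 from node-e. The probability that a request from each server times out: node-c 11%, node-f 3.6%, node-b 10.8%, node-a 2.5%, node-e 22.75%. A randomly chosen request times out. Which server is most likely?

By Bayes' rule, posterior ∝ prior × likelihood:
  node-c: 0.2 × 0.11 = 0.022
  node-f: 0.32 × 0.036 = 0.01152
  node-b: 0.06 × 0.108 = 0.00648
  node-a: 0.25 × 0.025 = 0.00625
  node-e: 0.17 × 0.2275 = 0.038675
Normalizing constant = 0.084925.
Largest term belongs to node-e, so node-e is most probable.

node-e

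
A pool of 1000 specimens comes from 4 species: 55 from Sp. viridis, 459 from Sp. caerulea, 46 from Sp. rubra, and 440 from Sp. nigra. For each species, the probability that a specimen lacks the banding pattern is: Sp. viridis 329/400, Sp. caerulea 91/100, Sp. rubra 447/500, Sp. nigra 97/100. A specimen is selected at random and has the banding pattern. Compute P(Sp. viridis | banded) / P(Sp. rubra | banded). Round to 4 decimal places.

2.0022

Taking complements, P(banded | each) = Sp. viridis 0.1775, Sp. caerulea 0.09, Sp. rubra 0.106, Sp. nigra 0.03.
By Bayes' rule, posterior ∝ prior × likelihood:
  Sp. viridis: 0.055 × 0.1775 = 0.0097625
  Sp. caerulea: 0.459 × 0.09 = 0.04131
  Sp. rubra: 0.046 × 0.106 = 0.004876
  Sp. nigra: 0.44 × 0.03 = 0.0132
Sum = 0.0691485.
The ratio is 0.0097625 / 0.004876 (the normalizer cancels) = 2.0022.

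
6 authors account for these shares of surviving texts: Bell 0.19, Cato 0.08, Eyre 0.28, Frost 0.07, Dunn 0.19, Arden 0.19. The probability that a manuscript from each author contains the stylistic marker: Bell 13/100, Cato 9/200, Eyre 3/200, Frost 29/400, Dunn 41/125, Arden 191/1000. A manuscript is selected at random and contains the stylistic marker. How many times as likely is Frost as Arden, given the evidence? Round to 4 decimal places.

0.1398

By Bayes' rule, posterior ∝ prior × likelihood:
  Bell: 0.19 × 0.13 = 0.0247
  Cato: 0.08 × 0.045 = 0.0036
  Eyre: 0.28 × 0.015 = 0.0042
  Frost: 0.07 × 0.0725 = 0.005075
  Dunn: 0.19 × 0.328 = 0.06232
  Arden: 0.19 × 0.191 = 0.03629
Total = 0.136185.
The ratio is 0.005075 / 0.03629 (the normalizer cancels) = 0.1398.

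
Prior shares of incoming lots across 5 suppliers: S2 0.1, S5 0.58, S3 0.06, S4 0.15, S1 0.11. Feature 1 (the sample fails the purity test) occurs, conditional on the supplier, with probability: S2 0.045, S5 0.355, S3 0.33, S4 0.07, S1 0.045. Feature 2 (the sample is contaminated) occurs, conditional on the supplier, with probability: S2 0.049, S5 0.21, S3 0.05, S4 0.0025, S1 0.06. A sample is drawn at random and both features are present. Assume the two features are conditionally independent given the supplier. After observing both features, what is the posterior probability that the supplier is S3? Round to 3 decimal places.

Prior × likelihood for each hypothesis:
  S2: 0.1 × 0.045 × 0.049 = 0.0002205
  S5: 0.58 × 0.355 × 0.21 = 0.043239
  S3: 0.06 × 0.33 × 0.05 = 0.00099
  S4: 0.15 × 0.07 × 0.0025 = 0.00002625
  S1: 0.11 × 0.045 × 0.06 = 0.000297
Sum = 0.04477275.
P(S3 | evidence) = 0.00099 / 0.04477275 ≈ 0.022.

0.022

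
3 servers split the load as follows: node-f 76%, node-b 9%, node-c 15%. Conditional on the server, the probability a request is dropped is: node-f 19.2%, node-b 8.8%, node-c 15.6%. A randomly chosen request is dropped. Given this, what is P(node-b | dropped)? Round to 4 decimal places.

Prior × likelihood for each hypothesis:
  node-f: 0.76 × 0.192 = 0.14592
  node-b: 0.09 × 0.088 = 0.00792
  node-c: 0.15 × 0.156 = 0.0234
Total = 0.17724.
P(node-b | evidence) = 0.00792 / 0.17724 ≈ 0.0447.

0.0447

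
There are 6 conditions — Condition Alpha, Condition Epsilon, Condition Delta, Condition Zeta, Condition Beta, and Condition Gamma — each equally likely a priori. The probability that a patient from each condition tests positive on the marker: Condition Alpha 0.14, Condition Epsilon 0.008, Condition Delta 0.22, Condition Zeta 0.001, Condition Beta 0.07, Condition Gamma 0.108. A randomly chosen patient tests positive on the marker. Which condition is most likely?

Since the prior is uniform, the posterior is proportional to the likelihood:
  Condition Alpha: 0.14
  Condition Epsilon: 0.008
  Condition Delta: 0.22
  Condition Zeta: 0.001
  Condition Beta: 0.07
  Condition Gamma: 0.108
Sum = 0.547.
Largest term belongs to Condition Delta, so Condition Delta is most probable.

Condition Delta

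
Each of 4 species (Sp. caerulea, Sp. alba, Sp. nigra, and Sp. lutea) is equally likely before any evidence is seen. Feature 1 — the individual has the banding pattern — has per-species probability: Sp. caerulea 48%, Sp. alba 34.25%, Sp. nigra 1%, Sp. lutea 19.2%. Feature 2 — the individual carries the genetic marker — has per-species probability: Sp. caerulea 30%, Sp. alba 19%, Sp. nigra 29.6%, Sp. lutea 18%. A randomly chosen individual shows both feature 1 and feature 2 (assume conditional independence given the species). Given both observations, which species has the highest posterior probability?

Since the prior is uniform, the posterior is proportional to the likelihood:
  Sp. caerulea: 0.48 × 0.3 = 0.144
  Sp. alba: 0.3425 × 0.19 = 0.065075
  Sp. nigra: 0.01 × 0.296 = 0.00296
  Sp. lutea: 0.192 × 0.18 = 0.03456
Total = 0.246595.
Largest term belongs to Sp. caerulea, so Sp. caerulea is most probable.

Sp. caerulea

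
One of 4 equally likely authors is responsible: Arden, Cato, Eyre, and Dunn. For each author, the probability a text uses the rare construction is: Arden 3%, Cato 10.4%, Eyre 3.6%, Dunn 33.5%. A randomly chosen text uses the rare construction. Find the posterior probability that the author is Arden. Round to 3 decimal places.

Since the prior is uniform, the posterior is proportional to the likelihood:
  Arden: 0.03
  Cato: 0.104
  Eyre: 0.036
  Dunn: 0.335
Sum = 0.505.
P(Arden | evidence) = 0.03 / 0.505 ≈ 0.059.

0.059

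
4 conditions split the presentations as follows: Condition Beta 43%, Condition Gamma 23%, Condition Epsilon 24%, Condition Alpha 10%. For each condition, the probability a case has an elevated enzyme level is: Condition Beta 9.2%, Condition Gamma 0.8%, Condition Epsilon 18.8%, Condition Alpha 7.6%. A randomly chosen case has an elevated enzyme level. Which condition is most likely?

By Bayes' rule, posterior ∝ prior × likelihood:
  Condition Beta: 0.43 × 0.092 = 0.03956
  Condition Gamma: 0.23 × 0.008 = 0.00184
  Condition Epsilon: 0.24 × 0.188 = 0.04512
  Condition Alpha: 0.1 × 0.076 = 0.0076
Normalizing constant = 0.09412.
Largest term belongs to Condition Epsilon, so Condition Epsilon is most probable.

Condition Epsilon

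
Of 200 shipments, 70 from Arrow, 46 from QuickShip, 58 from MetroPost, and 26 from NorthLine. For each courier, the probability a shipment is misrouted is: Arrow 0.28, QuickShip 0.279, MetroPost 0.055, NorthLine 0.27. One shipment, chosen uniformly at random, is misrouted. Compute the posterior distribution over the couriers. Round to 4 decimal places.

Arrow 0.4596, QuickShip 0.3010, MetroPost 0.0748, NorthLine 0.1646

Prior × likelihood for each hypothesis:
  Arrow: 0.35 × 0.28 = 0.098
  QuickShip: 0.23 × 0.279 = 0.06417
  MetroPost: 0.29 × 0.055 = 0.01595
  NorthLine: 0.13 × 0.27 = 0.0351
Normalizing constant = 0.21322.
P(Arrow | misrouted) = 0.098/0.21322 ≈ 0.4596
P(QuickShip | misrouted) = 0.06417/0.21322 ≈ 0.3010
P(MetroPost | misrouted) = 0.01595/0.21322 ≈ 0.0748
P(NorthLine | misrouted) = 0.0351/0.21322 ≈ 0.1646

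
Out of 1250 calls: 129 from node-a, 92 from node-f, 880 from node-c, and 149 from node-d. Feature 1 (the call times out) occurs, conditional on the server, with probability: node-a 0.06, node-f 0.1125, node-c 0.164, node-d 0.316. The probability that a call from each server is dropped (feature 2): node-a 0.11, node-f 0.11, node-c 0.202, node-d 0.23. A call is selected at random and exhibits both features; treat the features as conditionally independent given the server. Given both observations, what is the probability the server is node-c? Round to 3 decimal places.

By Bayes' rule, posterior ∝ prior × likelihood:
  node-a: 0.1032 × 0.06 × 0.11 = 0.00068112
  node-f: 0.0736 × 0.1125 × 0.11 = 0.0009108
  node-c: 0.704 × 0.164 × 0.202 = 0.023322112
  node-d: 0.1192 × 0.316 × 0.23 = 0.008663456
Sum = 0.033577488.
P(node-c | evidence) = 0.023322112 / 0.033577488 ≈ 0.695.

0.695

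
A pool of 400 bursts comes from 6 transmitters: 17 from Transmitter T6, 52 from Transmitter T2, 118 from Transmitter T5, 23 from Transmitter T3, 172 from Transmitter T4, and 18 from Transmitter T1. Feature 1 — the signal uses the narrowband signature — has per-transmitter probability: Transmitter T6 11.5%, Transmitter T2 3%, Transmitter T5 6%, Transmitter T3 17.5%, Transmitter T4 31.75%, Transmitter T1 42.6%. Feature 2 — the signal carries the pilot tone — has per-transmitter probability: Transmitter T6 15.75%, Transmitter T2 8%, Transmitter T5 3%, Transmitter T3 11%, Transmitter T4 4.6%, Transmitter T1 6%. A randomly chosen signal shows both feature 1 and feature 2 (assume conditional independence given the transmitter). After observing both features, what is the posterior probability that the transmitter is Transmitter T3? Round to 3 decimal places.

0.109

By Bayes' rule, posterior ∝ prior × likelihood:
  Transmitter T6: 0.0425 × 0.115 × 0.1575 = 0.00076978125
  Transmitter T2: 0.13 × 0.03 × 0.08 = 0.000312
  Transmitter T5: 0.295 × 0.06 × 0.03 = 0.000531
  Transmitter T3: 0.0575 × 0.175 × 0.11 = 0.001106875
  Transmitter T4: 0.43 × 0.3175 × 0.046 = 0.00628015
  Transmitter T1: 0.045 × 0.426 × 0.06 = 0.0011502
Sum = 0.01015000625.
P(Transmitter T3 | evidence) = 0.001106875 / 0.01015000625 ≈ 0.109.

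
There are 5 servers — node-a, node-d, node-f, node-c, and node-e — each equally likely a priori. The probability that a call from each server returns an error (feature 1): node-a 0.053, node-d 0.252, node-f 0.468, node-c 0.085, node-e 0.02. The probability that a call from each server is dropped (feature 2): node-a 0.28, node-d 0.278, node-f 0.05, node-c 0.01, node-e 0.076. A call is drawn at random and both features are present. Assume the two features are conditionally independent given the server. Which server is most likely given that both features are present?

With a uniform prior (1/5 each), posterior ∝ likelihood:
  node-a: 0.053 × 0.28 = 0.01484
  node-d: 0.252 × 0.278 = 0.070056
  node-f: 0.468 × 0.05 = 0.0234
  node-c: 0.085 × 0.01 = 0.00085
  node-e: 0.02 × 0.076 = 0.00152
Sum = 0.110666.
Largest term belongs to node-d, so node-d is most probable.

node-d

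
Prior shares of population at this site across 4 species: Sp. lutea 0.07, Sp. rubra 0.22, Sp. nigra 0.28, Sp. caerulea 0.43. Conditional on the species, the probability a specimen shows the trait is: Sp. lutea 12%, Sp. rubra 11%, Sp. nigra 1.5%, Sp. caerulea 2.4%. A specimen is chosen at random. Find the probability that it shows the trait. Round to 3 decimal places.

0.047

Prior × likelihood for each hypothesis:
  Sp. lutea: 0.07 × 0.12 = 0.0084
  Sp. rubra: 0.22 × 0.11 = 0.0242
  Sp. nigra: 0.28 × 0.015 = 0.0042
  Sp. caerulea: 0.43 × 0.024 = 0.01032
P(trait) = 0.0084 + 0.0242 + 0.0042 + 0.01032 = 0.04712 → 0.047.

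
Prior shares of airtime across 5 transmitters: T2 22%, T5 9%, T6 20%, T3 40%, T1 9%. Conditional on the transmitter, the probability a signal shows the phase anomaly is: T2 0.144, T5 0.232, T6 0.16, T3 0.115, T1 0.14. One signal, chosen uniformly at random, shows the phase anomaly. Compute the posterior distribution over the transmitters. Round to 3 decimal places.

Unnormalized posteriors (prior × likelihood):
  T2: 0.22 × 0.144 = 0.03168
  T5: 0.09 × 0.232 = 0.02088
  T6: 0.2 × 0.16 = 0.032
  T3: 0.4 × 0.115 = 0.046
  T1: 0.09 × 0.14 = 0.0126
Sum = 0.14316.
P(T2 | anomaly) = 0.03168/0.14316 ≈ 0.221
P(T5 | anomaly) = 0.02088/0.14316 ≈ 0.146
P(T6 | anomaly) = 0.032/0.14316 ≈ 0.224
P(T3 | anomaly) = 0.046/0.14316 ≈ 0.321
P(T1 | anomaly) = 0.0126/0.14316 ≈ 0.088

T2 0.221, T5 0.146, T6 0.224, T3 0.321, T1 0.088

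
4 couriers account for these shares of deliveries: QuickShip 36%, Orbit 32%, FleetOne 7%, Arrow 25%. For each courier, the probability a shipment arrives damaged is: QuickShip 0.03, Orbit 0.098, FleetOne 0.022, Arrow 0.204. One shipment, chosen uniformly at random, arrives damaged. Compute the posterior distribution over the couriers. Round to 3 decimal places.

By Bayes' rule, posterior ∝ prior × likelihood:
  QuickShip: 0.36 × 0.03 = 0.0108
  Orbit: 0.32 × 0.098 = 0.03136
  FleetOne: 0.07 × 0.022 = 0.00154
  Arrow: 0.25 × 0.204 = 0.051
Sum = 0.0947.
P(QuickShip | damaged) = 0.0108/0.0947 ≈ 0.114
P(Orbit | damaged) = 0.03136/0.0947 ≈ 0.331
P(FleetOne | damaged) = 0.00154/0.0947 ≈ 0.016
P(Arrow | damaged) = 0.051/0.0947 ≈ 0.539

QuickShip 0.114, Orbit 0.331, FleetOne 0.016, Arrow 0.539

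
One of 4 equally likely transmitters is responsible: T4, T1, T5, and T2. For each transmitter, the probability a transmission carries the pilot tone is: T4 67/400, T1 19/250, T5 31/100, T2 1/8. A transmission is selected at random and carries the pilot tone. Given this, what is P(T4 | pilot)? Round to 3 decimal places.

Since the prior is uniform, the posterior is proportional to the likelihood:
  T4: 0.1675
  T1: 0.076
  T5: 0.31
  T2: 0.125
Sum = 0.6785.
P(T4 | evidence) = 0.1675 / 0.6785 ≈ 0.247.

0.247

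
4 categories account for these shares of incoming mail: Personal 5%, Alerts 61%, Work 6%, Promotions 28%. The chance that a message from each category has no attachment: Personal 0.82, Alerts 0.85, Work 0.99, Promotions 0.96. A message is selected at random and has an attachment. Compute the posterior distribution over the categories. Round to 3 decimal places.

Taking complements, P(attachment | each) = Personal 0.18, Alerts 0.15, Work 0.01, Promotions 0.04.
Compute prior × likelihood for every hypothesis:
  Personal: 0.05 × 0.18 = 0.009
  Alerts: 0.61 × 0.15 = 0.0915
  Work: 0.06 × 0.01 = 0.0006
  Promotions: 0.28 × 0.04 = 0.0112
Normalizing constant = 0.1123.
P(Personal | attachment) = 0.009/0.1123 ≈ 0.080
P(Alerts | attachment) = 0.0915/0.1123 ≈ 0.815
P(Work | attachment) = 0.0006/0.1123 ≈ 0.005
P(Promotions | attachment) = 0.0112/0.1123 ≈ 0.100

Personal 0.080, Alerts 0.815, Work 0.005, Promotions 0.100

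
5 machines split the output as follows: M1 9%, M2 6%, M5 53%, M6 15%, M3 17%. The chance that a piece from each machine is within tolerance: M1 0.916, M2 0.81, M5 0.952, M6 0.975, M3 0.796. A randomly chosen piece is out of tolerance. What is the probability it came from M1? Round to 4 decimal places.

0.0913

Taking complements, P(oversize | each) = M1 0.084, M2 0.19, M5 0.048, M6 0.025, M3 0.204.
Compute prior × likelihood for every hypothesis:
  M1: 0.09 × 0.084 = 0.00756
  M2: 0.06 × 0.19 = 0.0114
  M5: 0.53 × 0.048 = 0.02544
  M6: 0.15 × 0.025 = 0.00375
  M3: 0.17 × 0.204 = 0.03468
Sum = 0.08283.
P(M1 | evidence) = 0.00756 / 0.08283 ≈ 0.0913.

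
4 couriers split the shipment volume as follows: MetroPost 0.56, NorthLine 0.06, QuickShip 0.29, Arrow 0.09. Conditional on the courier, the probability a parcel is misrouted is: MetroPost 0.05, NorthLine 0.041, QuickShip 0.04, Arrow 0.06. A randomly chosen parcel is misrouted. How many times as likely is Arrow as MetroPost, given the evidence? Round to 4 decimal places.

By Bayes' rule, posterior ∝ prior × likelihood:
  MetroPost: 0.56 × 0.05 = 0.028
  NorthLine: 0.06 × 0.041 = 0.00246
  QuickShip: 0.29 × 0.04 = 0.0116
  Arrow: 0.09 × 0.06 = 0.0054
Total = 0.04746.
The ratio is 0.0054 / 0.028 (the normalizer cancels) = 0.1929.

0.1929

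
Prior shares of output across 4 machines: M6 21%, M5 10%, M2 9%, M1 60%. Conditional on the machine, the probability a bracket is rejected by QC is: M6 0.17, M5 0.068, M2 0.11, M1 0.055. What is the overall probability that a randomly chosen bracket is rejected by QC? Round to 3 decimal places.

By Bayes' rule, posterior ∝ prior × likelihood:
  M6: 0.21 × 0.17 = 0.0357
  M5: 0.1 × 0.068 = 0.0068
  M2: 0.09 × 0.11 = 0.0099
  M1: 0.6 × 0.055 = 0.033
P(rejected) = 0.0357 + 0.0068 + 0.0099 + 0.033 = 0.0854 → 0.085.

0.085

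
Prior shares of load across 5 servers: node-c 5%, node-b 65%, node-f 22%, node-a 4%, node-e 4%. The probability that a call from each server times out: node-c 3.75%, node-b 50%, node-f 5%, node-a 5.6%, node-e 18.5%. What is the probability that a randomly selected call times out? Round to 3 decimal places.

0.348

Compute prior × likelihood for every hypothesis:
  node-c: 0.05 × 0.0375 = 0.001875
  node-b: 0.65 × 0.5 = 0.325
  node-f: 0.22 × 0.05 = 0.011
  node-a: 0.04 × 0.056 = 0.00224
  node-e: 0.04 × 0.185 = 0.0074
P(timeout) = 0.001875 + 0.325 + 0.011 + 0.00224 + 0.0074 = 0.347515 → 0.348.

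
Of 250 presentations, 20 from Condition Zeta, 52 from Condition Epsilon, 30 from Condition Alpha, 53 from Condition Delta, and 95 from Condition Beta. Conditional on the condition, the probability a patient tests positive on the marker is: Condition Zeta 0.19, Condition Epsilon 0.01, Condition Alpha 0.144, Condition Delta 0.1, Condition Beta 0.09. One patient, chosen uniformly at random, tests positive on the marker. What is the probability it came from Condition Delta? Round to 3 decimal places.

By Bayes' rule, posterior ∝ prior × likelihood:
  Condition Zeta: 0.08 × 0.19 = 0.0152
  Condition Epsilon: 0.208 × 0.01 = 0.00208
  Condition Alpha: 0.12 × 0.144 = 0.01728
  Condition Delta: 0.212 × 0.1 = 0.0212
  Condition Beta: 0.38 × 0.09 = 0.0342
Normalizing constant = 0.08996.
P(Condition Delta | evidence) = 0.0212 / 0.08996 ≈ 0.236.

0.236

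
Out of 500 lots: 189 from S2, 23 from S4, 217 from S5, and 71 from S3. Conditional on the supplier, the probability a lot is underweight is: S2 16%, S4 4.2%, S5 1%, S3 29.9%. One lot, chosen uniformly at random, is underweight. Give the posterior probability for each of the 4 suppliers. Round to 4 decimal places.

Prior × likelihood for each hypothesis:
  S2: 0.378 × 0.16 = 0.06048
  S4: 0.046 × 0.042 = 0.001932
  S5: 0.434 × 0.01 = 0.00434
  S3: 0.142 × 0.299 = 0.042458
Sum = 0.10921.
P(S2 | underweight) = 0.06048/0.10921 ≈ 0.5538
P(S4 | underweight) = 0.001932/0.10921 ≈ 0.0177
P(S5 | underweight) = 0.00434/0.10921 ≈ 0.0397
P(S3 | underweight) = 0.042458/0.10921 ≈ 0.3888
(Check: 0.5538+0.0177+0.0397+0.3888 = 1.0000.)

S2 0.5538, S4 0.0177, S5 0.0397, S3 0.3888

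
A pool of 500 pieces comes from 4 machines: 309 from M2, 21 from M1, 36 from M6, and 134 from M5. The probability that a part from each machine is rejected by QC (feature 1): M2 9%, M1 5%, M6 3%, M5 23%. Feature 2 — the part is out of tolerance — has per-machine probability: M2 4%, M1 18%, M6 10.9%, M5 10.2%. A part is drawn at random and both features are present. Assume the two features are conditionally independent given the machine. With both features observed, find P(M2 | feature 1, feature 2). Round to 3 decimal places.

By Bayes' rule, posterior ∝ prior × likelihood:
  M2: 0.618 × 0.09 × 0.04 = 0.0022248
  M1: 0.042 × 0.05 × 0.18 = 0.000378
  M6: 0.072 × 0.03 × 0.109 = 0.00023544
  M5: 0.268 × 0.23 × 0.102 = 0.00628728
Sum = 0.00912552.
P(M2 | evidence) = 0.0022248 / 0.00912552 ≈ 0.244.

0.244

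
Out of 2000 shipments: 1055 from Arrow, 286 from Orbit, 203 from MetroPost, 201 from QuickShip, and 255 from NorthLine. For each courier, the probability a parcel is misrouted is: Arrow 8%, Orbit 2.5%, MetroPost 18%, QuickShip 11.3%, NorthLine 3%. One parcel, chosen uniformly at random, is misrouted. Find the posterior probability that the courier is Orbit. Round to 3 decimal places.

Unnormalized posteriors (prior × likelihood):
  Arrow: 0.5275 × 0.08 = 0.0422
  Orbit: 0.143 × 0.025 = 0.003575
  MetroPost: 0.1015 × 0.18 = 0.01827
  QuickShip: 0.1005 × 0.113 = 0.0113565
  NorthLine: 0.1275 × 0.03 = 0.003825
Total = 0.0792265.
P(Orbit | evidence) = 0.003575 / 0.0792265 ≈ 0.045.

0.045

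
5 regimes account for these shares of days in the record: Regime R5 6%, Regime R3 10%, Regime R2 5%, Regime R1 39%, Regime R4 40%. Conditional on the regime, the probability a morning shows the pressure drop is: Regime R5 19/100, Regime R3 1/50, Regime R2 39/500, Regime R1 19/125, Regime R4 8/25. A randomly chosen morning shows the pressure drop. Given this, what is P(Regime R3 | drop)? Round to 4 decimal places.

Compute prior × likelihood for every hypothesis:
  Regime R5: 0.06 × 0.19 = 0.0114
  Regime R3: 0.1 × 0.02 = 0.002
  Regime R2: 0.05 × 0.078 = 0.0039
  Regime R1: 0.39 × 0.152 = 0.05928
  Regime R4: 0.4 × 0.32 = 0.128
Total = 0.20458.
P(Regime R3 | evidence) = 0.002 / 0.20458 ≈ 0.0098.

0.0098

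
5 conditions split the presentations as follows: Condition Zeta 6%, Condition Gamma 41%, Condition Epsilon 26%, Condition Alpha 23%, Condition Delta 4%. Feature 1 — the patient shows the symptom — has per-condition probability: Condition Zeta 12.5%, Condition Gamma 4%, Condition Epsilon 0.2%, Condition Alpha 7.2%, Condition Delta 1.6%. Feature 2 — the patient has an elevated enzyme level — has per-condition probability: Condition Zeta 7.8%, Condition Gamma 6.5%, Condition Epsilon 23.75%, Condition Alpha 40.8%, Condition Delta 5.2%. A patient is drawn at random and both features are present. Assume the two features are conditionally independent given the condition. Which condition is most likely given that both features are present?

Condition Alpha

Compute prior × likelihood for every hypothesis:
  Condition Zeta: 0.06 × 0.125 × 0.078 = 0.000585
  Condition Gamma: 0.41 × 0.04 × 0.065 = 0.001066
  Condition Epsilon: 0.26 × 0.002 × 0.2375 = 0.0001235
  Condition Alpha: 0.23 × 0.072 × 0.408 = 0.00675648
  Condition Delta: 0.04 × 0.016 × 0.052 = 0.00003328
Total = 0.00856426.
Largest term belongs to Condition Alpha, so Condition Alpha is most probable.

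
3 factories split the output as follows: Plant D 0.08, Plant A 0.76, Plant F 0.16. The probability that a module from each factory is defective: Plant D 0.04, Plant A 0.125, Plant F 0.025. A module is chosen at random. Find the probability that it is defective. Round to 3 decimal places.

0.102

Unnormalized posteriors (prior × likelihood):
  Plant D: 0.08 × 0.04 = 0.0032
  Plant A: 0.76 × 0.125 = 0.095
  Plant F: 0.16 × 0.025 = 0.004
P(defective) = 0.0032 + 0.095 + 0.004 = 0.1022 → 0.102.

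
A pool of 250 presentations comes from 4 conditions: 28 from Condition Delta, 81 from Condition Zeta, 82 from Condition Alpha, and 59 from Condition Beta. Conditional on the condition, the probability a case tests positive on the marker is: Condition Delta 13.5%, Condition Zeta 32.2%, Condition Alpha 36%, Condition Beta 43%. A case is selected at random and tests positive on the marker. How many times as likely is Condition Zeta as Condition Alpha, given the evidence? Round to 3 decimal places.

0.884

Unnormalized posteriors (prior × likelihood):
  Condition Delta: 0.112 × 0.135 = 0.01512
  Condition Zeta: 0.324 × 0.322 = 0.104328
  Condition Alpha: 0.328 × 0.36 = 0.11808
  Condition Beta: 0.236 × 0.43 = 0.10148
Sum = 0.339008.
The ratio is 0.104328 / 0.11808 (the normalizer cancels) = 0.884.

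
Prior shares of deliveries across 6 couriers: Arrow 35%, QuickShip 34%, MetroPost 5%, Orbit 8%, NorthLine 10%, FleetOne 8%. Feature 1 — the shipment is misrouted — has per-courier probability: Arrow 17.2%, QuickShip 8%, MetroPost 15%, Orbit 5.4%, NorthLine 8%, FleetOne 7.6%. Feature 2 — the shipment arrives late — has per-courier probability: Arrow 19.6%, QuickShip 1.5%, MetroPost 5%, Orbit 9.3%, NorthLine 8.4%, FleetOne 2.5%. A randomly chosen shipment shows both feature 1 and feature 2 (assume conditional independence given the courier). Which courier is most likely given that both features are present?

Prior × likelihood for each hypothesis:
  Arrow: 0.35 × 0.172 × 0.196 = 0.0117992
  QuickShip: 0.34 × 0.08 × 0.015 = 0.000408
  MetroPost: 0.05 × 0.15 × 0.05 = 0.000375
  Orbit: 0.08 × 0.054 × 0.093 = 0.00040176
  NorthLine: 0.1 × 0.08 × 0.084 = 0.000672
  FleetOne: 0.08 × 0.076 × 0.025 = 0.000152
Sum = 0.01380796.
Largest term belongs to Arrow, so Arrow is most probable.

Arrow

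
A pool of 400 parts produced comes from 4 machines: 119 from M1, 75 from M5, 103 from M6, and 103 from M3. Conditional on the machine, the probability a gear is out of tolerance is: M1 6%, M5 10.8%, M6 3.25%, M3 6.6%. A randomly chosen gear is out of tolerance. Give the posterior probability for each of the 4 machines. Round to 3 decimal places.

By Bayes' rule, posterior ∝ prior × likelihood:
  M1: 0.2975 × 0.06 = 0.01785
  M5: 0.1875 × 0.108 = 0.02025
  M6: 0.2575 × 0.0325 = 0.00836875
  M3: 0.2575 × 0.066 = 0.016995
Total = 0.06346375.
P(M1 | oversize) = 0.01785/0.06346375 ≈ 0.281
P(M5 | oversize) = 0.02025/0.06346375 ≈ 0.319
P(M6 | oversize) = 0.00836875/0.06346375 ≈ 0.132
P(M3 | oversize) = 0.016995/0.06346375 ≈ 0.268

M1 0.281, M5 0.319, M6 0.132, M3 0.268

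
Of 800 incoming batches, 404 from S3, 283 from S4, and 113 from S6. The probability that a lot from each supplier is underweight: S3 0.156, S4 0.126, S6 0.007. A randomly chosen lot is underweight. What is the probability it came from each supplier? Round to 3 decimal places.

By Bayes' rule, posterior ∝ prior × likelihood:
  S3: 0.505 × 0.156 = 0.07878
  S4: 0.35375 × 0.126 = 0.0445725
  S6: 0.14125 × 0.007 = 0.00098875
Sum = 0.12434125.
P(S3 | underweight) = 0.07878/0.12434125 ≈ 0.634
P(S4 | underweight) = 0.0445725/0.12434125 ≈ 0.358
P(S6 | underweight) = 0.00098875/0.12434125 ≈ 0.008
(Check: 0.634+0.358+0.008 = 1.000.)

S3 0.634, S4 0.358, S6 0.008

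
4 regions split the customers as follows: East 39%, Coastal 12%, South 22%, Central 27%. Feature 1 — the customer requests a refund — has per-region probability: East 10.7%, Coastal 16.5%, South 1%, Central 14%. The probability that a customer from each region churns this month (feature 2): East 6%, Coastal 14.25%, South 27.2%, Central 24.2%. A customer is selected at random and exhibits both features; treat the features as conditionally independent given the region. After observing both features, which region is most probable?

Prior × likelihood for each hypothesis:
  East: 0.39 × 0.107 × 0.06 = 0.0025038
  Coastal: 0.12 × 0.165 × 0.1425 = 0.0028215
  South: 0.22 × 0.01 × 0.272 = 0.0005984
  Central: 0.27 × 0.14 × 0.242 = 0.0091476
Normalizing constant = 0.0150713.
Largest term belongs to Central, so Central is most probable.

Central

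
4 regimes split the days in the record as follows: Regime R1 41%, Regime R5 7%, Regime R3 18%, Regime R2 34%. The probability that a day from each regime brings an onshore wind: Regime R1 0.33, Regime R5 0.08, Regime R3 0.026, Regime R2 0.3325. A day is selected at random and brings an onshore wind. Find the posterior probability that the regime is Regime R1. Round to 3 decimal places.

0.523

By Bayes' rule, posterior ∝ prior × likelihood:
  Regime R1: 0.41 × 0.33 = 0.1353
  Regime R5: 0.07 × 0.08 = 0.0056
  Regime R3: 0.18 × 0.026 = 0.00468
  Regime R2: 0.34 × 0.3325 = 0.11305
Total = 0.25863.
P(Regime R1 | evidence) = 0.1353 / 0.25863 ≈ 0.523.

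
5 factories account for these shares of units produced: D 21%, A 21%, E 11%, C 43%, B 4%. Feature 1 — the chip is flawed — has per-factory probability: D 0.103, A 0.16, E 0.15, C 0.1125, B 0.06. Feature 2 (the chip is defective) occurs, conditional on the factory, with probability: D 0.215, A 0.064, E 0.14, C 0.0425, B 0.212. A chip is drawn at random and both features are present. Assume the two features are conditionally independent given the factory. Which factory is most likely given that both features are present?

D

Unnormalized posteriors (prior × likelihood):
  D: 0.21 × 0.103 × 0.215 = 0.00465045
  A: 0.21 × 0.16 × 0.064 = 0.0021504
  E: 0.11 × 0.15 × 0.14 = 0.00231
  C: 0.43 × 0.1125 × 0.0425 = 0.0020559375
  B: 0.04 × 0.06 × 0.212 = 0.0005088
Sum = 0.0116755875.
Largest term belongs to D, so D is most probable.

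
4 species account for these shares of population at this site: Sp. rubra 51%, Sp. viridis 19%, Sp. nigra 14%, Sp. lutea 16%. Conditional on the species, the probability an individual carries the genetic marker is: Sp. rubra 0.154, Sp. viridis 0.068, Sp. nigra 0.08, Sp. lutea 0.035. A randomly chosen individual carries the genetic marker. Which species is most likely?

By Bayes' rule, posterior ∝ prior × likelihood:
  Sp. rubra: 0.51 × 0.154 = 0.07854
  Sp. viridis: 0.19 × 0.068 = 0.01292
  Sp. nigra: 0.14 × 0.08 = 0.0112
  Sp. lutea: 0.16 × 0.035 = 0.0056
Normalizing constant = 0.10826.
Largest term belongs to Sp. rubra, so Sp. rubra is most probable.

Sp. rubra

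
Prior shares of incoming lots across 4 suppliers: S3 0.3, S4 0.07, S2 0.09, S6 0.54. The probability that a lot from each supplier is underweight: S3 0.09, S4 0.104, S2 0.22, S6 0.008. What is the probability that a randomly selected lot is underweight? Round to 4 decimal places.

Prior × likelihood for each hypothesis:
  S3: 0.3 × 0.09 = 0.027
  S4: 0.07 × 0.104 = 0.00728
  S2: 0.09 × 0.22 = 0.0198
  S6: 0.54 × 0.008 = 0.00432
P(underweight) = 0.027 + 0.00728 + 0.0198 + 0.00432 = 0.0584 → 0.0584.

0.0584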